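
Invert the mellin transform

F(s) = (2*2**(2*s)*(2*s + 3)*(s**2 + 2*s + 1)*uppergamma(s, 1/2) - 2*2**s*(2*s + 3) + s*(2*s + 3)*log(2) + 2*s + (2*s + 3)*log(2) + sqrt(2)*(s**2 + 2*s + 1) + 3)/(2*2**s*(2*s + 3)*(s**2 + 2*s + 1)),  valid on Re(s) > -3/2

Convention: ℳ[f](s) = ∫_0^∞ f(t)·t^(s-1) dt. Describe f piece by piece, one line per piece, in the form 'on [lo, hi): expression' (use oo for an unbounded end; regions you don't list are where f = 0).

linearity at 1/2, 1 turns ℳ[f](s) into 3 summed integrals
for t in [0, 1/2): the term is ∫ t**(3/2)·t^(s-1)
∫ over [1/2, 1) of t*log(t)·t^(s-1) joins the sum
[1, ∞) adds the kernel integral of exp(-t/2)

on [0, 1/2): t**(3/2)
on [1/2, 1): t*log(t)
on [1, oo): exp(-t/2)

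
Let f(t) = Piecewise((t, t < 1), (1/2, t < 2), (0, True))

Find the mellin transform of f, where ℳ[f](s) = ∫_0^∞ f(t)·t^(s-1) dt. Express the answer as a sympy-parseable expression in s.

treat the 2 regions marked off by 1 separately and sum
on [0, 1): add ∫ t·t^(s-1) dt
for t in [1, 2): the term is ∫ 1/2·t^(s-1)

(2**s*(s + 1) + s - 1)/(2*s*(s + 1))
  Re(s) > -1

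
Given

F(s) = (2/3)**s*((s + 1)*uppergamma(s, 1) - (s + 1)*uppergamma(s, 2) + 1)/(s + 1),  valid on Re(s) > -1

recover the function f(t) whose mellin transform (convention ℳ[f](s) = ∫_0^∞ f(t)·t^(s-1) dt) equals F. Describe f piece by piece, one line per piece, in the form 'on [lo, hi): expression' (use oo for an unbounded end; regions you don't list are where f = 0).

invert the common scale on t to get 3*t on [0, 1/3); exp(-3*t) on [1/3, 2/3)
back out the common scale on t: t on [0, 1); exp(-t) on [1, 2)
along the cuts 2/3, ℳ[f](s) splits into 2 integrals
segment 0 to 2/3 holds 3*t/2; add its integral
over [2/3, 4/3), the kernel integral of exp(-3*t/2) enters the sum

on [0, 2/3): 3*t/2
on [2/3, 4/3): exp(-3*t/2)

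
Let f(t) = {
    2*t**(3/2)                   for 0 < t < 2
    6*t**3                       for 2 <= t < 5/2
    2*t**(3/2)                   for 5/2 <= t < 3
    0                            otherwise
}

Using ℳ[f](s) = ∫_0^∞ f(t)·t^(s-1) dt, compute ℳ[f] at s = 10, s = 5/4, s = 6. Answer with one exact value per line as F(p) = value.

F(10) = -48828125*sqrt(10)/23552 + 8192*sqrt(2)/23 + 708588*sqrt(3)/23 + 3460782783/53248
F(5/4) = -384*2**(1/4)/17 - 25*2**(1/4)*5**(3/4)/11 + 32*2**(3/4)/11 + 72*3**(3/4)/11 + 1875*2**(3/4)*5**(1/4)/68
F(6) = -15625*sqrt(10)/192 + 512*sqrt(2)/15 + 2916*sqrt(3)/5 + 1690981/768

f breaks at 2, 5/2 into 3 integrals to sum
over [0, 2), the kernel integral of 2*t**(3/2) enters the sum
on [2, 5/2) integrate f = 6*t**3 against the kernel
segment 5/2 to 3 holds 2*t**(3/2); add its integral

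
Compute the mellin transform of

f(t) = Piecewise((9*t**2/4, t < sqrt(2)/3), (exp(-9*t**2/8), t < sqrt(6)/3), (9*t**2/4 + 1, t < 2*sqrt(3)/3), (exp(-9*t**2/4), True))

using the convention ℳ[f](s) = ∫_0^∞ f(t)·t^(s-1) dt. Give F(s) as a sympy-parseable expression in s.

2**(s/2 - 1)*(2**(s/2)*s*(s + 2)*uppergamma(s/2, 3) + 2**s*s*(s + 2)*uppergamma(s/2, 1/4) - 2**s*s*(s + 2)*uppergamma(s/2, 3/4) - 5*3**(s/2)*s - 4*3**(s/2) + 8*6**(s/2)*s + 4*6**(s/2) + s)/(3**s*s*(s + 2))
  Re(s) > -2

reversing the common scale on t: t**2 on [0, sqrt(2)/2); exp(-t**2/2) on [sqrt(2)/2, sqrt(6)/2); t**2 + 1 on [sqrt(6)/2, sqrt(3)); …
back out the power substitution: t on [0, 1/2); exp(-t/2) on [1/2, 3/2); t + 1 on [3/2, 3); …
summing 4 kernel integrals split by sqrt(2)/3, sqrt(6)/3, 2*sqrt(3)/3 yields ℳ[f](s)
∫ over [0, sqrt(2)/3) of 9*t**2/4·t^(s-1) joins the sum
segment [sqrt(2)/3, sqrt(6)/3) carries exp(-9*t**2/8); integrate it
∫ (9*t**2/4 + 1)·t^(s-1) over [sqrt(6)/3, 2*sqrt(3)/3)
segment [2*sqrt(3)/3, ∞) carries exp(-9*t**2/4); integrate it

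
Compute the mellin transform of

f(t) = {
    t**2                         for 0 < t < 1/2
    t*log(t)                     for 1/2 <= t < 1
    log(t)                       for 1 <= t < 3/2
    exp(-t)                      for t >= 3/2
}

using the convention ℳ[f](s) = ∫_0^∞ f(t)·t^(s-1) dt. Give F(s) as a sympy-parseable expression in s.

(4*2**s*s**2*(s + 2)*(s**2 + 2*s + 1)*uppergamma(s, 3/2) - 4*2**s*s**2*(s + 2) + 4*2**s*(s + 2)*(s**2 + 2*s + 1) + 3**s*s*(s + 2)*(-4*log(2) + 4*log(3))*(s**2 + 2*s + 1) - 4*3**s*(s + 2)*(s**2 + 2*s + 1) + s**3*(s + 2)*log(4) + s**2*(s + 2)*log(4) + 2*s**2*(s + 2) + s**2*(s**2 + 2*s + 1))/(4*2**s*s**2*(s + 2)*(s**2 + 2*s + 1))
  Re(s) > -2

summing 4 kernel integrals split by 1/2, 1, 3/2 yields ℳ[f](s)
for t in [0, 1/2): the term is ∫ t**2·t^(s-1)
segment 1/2 to 1 holds t*log(t); add its integral
[1, 3/2) adds the kernel integral of log(t)
on [3/2, ∞) integrate f = exp(-t) against the kernel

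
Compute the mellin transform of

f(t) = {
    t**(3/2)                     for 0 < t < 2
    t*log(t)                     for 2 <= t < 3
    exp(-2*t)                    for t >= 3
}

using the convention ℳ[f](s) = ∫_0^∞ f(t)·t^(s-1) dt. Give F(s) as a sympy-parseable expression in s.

(-12**s*s*(2*s + 3)*log(4) - 12**s*(2*s + 3)*log(4) + 12**s*(4*s + 6) + 12**s*sqrt(2)*(4*s**2 + 8*s + 4) + 3*18**s*s*(2*s + 3)*log(3) + 18**s*(-6*s - 9) + 3*18**s*(2*s + 3)*log(3) + 3**s*(2*s + 3)*(s**2 + 2*s + 1)*uppergamma(s, 6))/(6**s*(2*s + 3)*(s**2 + 2*s + 1))
  Re(s) > -3/2

cuts at 2, 3: linearity sums the 3 kernel integrals
over [0, 2), the kernel integral of t**(3/2) enters the sum
on [2, 3): add ∫ t*log(t)·t^(s-1) dt
over [3, ∞), the kernel integral of exp(-2*t) enters the sum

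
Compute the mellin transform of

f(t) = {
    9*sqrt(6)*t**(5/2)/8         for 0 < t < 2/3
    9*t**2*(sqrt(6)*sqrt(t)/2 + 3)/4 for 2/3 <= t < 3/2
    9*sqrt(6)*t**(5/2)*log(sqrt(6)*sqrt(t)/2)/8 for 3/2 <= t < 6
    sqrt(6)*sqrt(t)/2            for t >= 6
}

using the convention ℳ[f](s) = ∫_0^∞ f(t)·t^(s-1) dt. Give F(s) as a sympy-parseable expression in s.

2**(-2*s - 4)*(-324*2**(2*s + 4)*(s + 2)*(2*s + 1)*(4*s + 4*(s + 2)**2 + 9) - 162*2**(2*s + 4)*(2*s + 1)*(4*s + 4*(s + 2)**2 + 9) - 324*3**(2*s + 4)*(s + 2)**2*(2*s + 1)*(2*s + 5)*log(3) + 324*3**(2*s + 4)*(s + 2)**2*(2*s + 1)*(2*s + 5)*log(2) - 162*3**(2*s + 4)*(s + 2)*(2*s + 1)*(2*s + 5)*log(3) + 162*3**(2*s + 4)*(s + 2)*(2*s + 1)*(2*s + 5)*log(2) + 162*3**(2*s + 4)*(s + 2)*(2*s + 1)*(2*s + 5) + 486*3**(2*s + 4)*(s + 2)*(2*s + 1)*(4*s + 4*(s + 2)**2 + 9) + 162*3**(2*s + 4)*(2*s + 1)*(4*s + 4*(s + 2)**2 + 9) + 648*6**(2*s + 4)*(s + 2)**2*(2*s + 1)*(2*s + 5)*log(3) - 324*6**(2*s + 4)*(s + 2)*(2*s + 1)*(2*s + 5) + 324*6**(2*s + 4)*(s + 2)*(2*s + 1)*(2*s + 5)*log(3) - 4*6**(2*s + 4)*(s + 2)*(2*s + 5)*(4*s + 4*(s + 2)**2 + 9))/(54*(3/2)**s*(s + 2)*(2*s + 1)*(2*s + 5)*(4*s + 4*(s + 2)**2 + 9))
  -5/2 < Re(s) < -1/2

remove the common scale on t first: t**(5/2) on [0, 1); t**2*(sqrt(t) + 3) on [1, 9/4); t**(5/2)*log(sqrt(t)) on [9/4, 9); …
remove the shared t-power first: sqrt(t) on [0, 1); sqrt(t) + 3 on [1, 9/4); sqrt(t)*log(sqrt(t)) on [9/4, 9); …
peel off the power substitution: t on [0, 1); t + 3 on [1, 3/2); t*log(t) on [3/2, 3); …
f breaks at 2/3, 3/2, 6 into 4 integrals to sum
on [0, 2/3): add ∫ 9*sqrt(6)*t**(5/2)/8·t^(s-1) dt
on [2/3, 3/2) integrate f = 9*t**2*(sqrt(6)*sqrt(t)/2 + 3)/4 against the kernel
over [3/2, 6), the kernel integral of 9*sqrt(6)*t**(5/2)*log(sqrt(6)*sqrt(t)/2)/8 enters the sum
segment 6 to ∞ holds sqrt(6)*sqrt(t)/2; add its integral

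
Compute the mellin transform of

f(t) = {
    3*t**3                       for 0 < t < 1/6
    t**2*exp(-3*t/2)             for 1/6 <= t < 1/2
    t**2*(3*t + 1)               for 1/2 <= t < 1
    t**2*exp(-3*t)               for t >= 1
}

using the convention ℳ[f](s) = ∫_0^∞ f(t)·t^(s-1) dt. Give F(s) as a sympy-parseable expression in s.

(32*2**(2*s)*(s + 2)*(s + 3)*uppergamma(s + 2, 1/4) - 32*2**(2*s)*(s + 2)*(s + 3)*uppergamma(s + 2, 3/4) + 8*2**s*(s + 2)*(s + 3)*uppergamma(s + 2, 3) - 45*3**s*(s + 2) - 18*3**s + 288*6**s*(s + 2) + 72*6**s + s + 2)/(72*6**s*(s + 2)*(s + 3))
  Re(s) > -3

back out the shared t-power: 3*t on [0, 1/6); exp(-3*t/2) on [1/6, 1/2); 3*t + 1 on [1/2, 1); …
strip the common scale on t: t on [0, 1/2); exp(-t/2) on [1/2, 3/2); t + 1 on [3/2, 3); …
slice at 1/6, 1/2, 1, transform all 4 pieces, and sum them
on [0, 1/6): add ∫ 3*t**3·t^(s-1) dt
segment [1/6, 1/2) carries t**2*exp(-3*t/2); integrate it
[1/2, 1) adds the kernel integral of t**2*(3*t + 1)
on [1, ∞): add ∫ t**2*exp(-3*t)·t^(s-1) dt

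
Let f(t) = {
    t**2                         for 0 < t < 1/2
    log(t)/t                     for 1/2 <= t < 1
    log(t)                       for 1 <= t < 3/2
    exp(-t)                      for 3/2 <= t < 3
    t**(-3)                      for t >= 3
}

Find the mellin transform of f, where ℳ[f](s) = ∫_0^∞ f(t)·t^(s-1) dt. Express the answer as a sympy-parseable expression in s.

f breaks at 1/2, 1, 3/2, 3 into 5 integrals to sum
on [0, 1/2) integrate f = t**2 against the kernel
on [1/2, 1): add ∫ log(t)/t·t^(s-1) dt
on [1, 3/2): add ∫ log(t)·t^(s-1) dt
segment 3/2 to 3 holds exp(-t); add its integral
between 3 and ∞ the integrand is t**(-3)·t^(s-1)

(108*2**s*s**2*(s - 3)*(s + 2)*(s**2 - 2*s + 1)*uppergamma(s, 3/2) - 108*2**s*s**2*(s - 3)*(s + 2)*(s**2 - 2*s + 1)*uppergamma(s, 3) - 108*2**s*s**2*(s - 3)*(s + 2) + 108*2**s*(s - 3)*(s + 2)*(s**2 - 2*s + 1) - 108*3**s*s*(s - 3)*(s + 2)*(s**2 - 2*s + 1)*log(2) + 108*3**s*s*(s - 3)*(s + 2)*(s**2 - 2*s + 1)*log(3) - 108*3**s*(s - 3)*(s + 2)*(s**2 - 2*s + 1) - 4*6**s*s**2*(s + 2)*(s**2 - 2*s + 1) + 216*s**3*(s - 3)*(s + 2)*log(2) - 216*s**2*(s - 3)*(s + 2)*log(2) + 216*s**2*(s - 3)*(s + 2) + 27*s**2*(s - 3)*(s**2 - 2*s + 1))/(108*2**s*s**2*(s - 3)*(s + 2)*(s**2 - 2*s + 1))
  -2 < Re(s) < 3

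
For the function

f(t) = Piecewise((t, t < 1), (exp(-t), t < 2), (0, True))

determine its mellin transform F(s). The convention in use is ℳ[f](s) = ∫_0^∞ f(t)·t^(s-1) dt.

((s + 1)*uppergamma(s, 1) - (s + 1)*uppergamma(s, 2) + 1)/(s + 1)
  Re(s) > -1

linearity at 1 turns ℳ[f](s) into 2 summed integrals
piece [0, 1): integrate t against the kernel
[1, 2) adds the kernel integral of exp(-t)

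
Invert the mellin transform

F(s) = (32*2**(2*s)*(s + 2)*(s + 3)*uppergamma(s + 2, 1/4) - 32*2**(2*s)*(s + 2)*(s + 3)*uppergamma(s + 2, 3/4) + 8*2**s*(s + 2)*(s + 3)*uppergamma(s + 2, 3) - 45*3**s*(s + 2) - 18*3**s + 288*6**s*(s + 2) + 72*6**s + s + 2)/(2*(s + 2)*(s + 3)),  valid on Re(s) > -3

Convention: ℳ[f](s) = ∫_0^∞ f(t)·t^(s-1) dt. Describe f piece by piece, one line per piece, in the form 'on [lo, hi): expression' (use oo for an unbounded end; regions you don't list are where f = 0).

undo the shared t-power: t/2 on [0, 1); exp(-t/4) on [1, 3); t/2 + 1 on [3, 6); …
undo the common scale on t: t on [0, 1/2); exp(-t/2) on [1/2, 3/2); t + 1 on [3/2, 3); …
split f at 1, 3, 6: ℳ[f](s) collects 4 kernel integrals
[0, 1) adds the kernel integral of t**3/2
segment 1 to 3 holds t**2*exp(-t/4); add its integral
the [3, 6) slice contributes ∫ t**2*(t/2 + 1)·t^(s-1) dt
on [6, ∞) integrate f = t**2*exp(-t/2) against the kernel

on [0, 1): t**3/2
on [1, 3): t**2*exp(-t/4)
on [3, 6): t**2*(t/2 + 1)
on [6, oo): t**2*exp(-t/2)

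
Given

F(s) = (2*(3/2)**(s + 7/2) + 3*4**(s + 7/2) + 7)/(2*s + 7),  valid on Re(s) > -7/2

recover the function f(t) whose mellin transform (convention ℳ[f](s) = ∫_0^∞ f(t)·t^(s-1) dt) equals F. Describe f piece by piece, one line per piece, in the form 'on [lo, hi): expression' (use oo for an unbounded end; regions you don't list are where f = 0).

on [0, 1): 6*t**(7/2)
on [1, 3/2): 5*t**(7/2)/2
on [3/2, 4): 3*t**(7/2)/2

along the cuts 1, 3/2, ℳ[f](s) splits into 3 integrals
the [0, 1) slice contributes ∫ 6*t**(7/2)·t^(s-1) dt
piece [1, 3/2): integrate 5*t**(7/2)/2 against the kernel
piece [3/2, 4): integrate 3*t**(7/2)/2 against the kernel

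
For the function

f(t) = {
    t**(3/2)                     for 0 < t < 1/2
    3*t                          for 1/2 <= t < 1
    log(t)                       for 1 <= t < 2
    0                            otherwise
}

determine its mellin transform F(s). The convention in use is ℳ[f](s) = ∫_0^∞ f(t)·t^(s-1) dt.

slice at 1/2, 1, transform all 3 pieces, and sum them
for t in [0, 1/2): the term is ∫ t**(3/2)·t^(s-1)
for t in [1/2, 1): the term is ∫ 3*t·t^(s-1)
between 1 and 2 the integrand is log(t)·t^(s-1)

(-2*2**(2*s)*(s + 1)*(2*s + 3) + 6*2**s*s**2*(2*s + 3) + 2*2**s*(s + 1)*(2*s + 3) + 4**s*s*(s + 1)*(2*s + 3)*log(4) + sqrt(2)*s**2*(s + 1) - 3*s**2*(2*s + 3))/(2*2**s*s**2*(s + 1)*(2*s + 3))
  Re(s) > -3/2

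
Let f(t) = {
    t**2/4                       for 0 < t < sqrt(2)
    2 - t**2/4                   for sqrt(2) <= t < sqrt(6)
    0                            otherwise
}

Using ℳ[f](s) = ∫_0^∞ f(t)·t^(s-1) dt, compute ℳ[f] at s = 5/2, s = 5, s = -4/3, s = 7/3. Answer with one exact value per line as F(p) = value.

the common scale on t comes off first: t**2 on [0, sqrt(2)/2); 2 - t**2 on [sqrt(2)/2, sqrt(6)/2)
invert the power substitution to get t on [0, 1/2); 2 - t on [1/2, 3/2)
the 2 pieces separated at sqrt(2) each add one integral
∫ over [0, sqrt(2)) of t**2/4·t^(s-1) joins the sum
segment sqrt(2) to sqrt(6) holds (2 - t**2/4); add its integral

F(5/2) = -52*2**(1/4)/45 + 14*6**(1/4)/5
F(5) = -36*sqrt(2)/35 + 234*sqrt(6)/35
F(-4/3) = 2**(1/3)*(12 - 5*3**(1/3))/8
F(7/3) = -114*2**(1/6)/91 + 279*6**(1/6)/91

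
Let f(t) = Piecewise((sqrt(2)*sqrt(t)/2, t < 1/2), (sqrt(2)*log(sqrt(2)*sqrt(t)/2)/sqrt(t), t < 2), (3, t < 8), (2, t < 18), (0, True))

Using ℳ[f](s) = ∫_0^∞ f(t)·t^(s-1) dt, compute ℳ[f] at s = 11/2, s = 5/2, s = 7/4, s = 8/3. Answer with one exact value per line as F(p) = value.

remove the common scale on t first: sqrt(t) on [0, 1/4); log(sqrt(t))/sqrt(t) on [1/4, 1); 3 on [1, 4); …
undo the power substitution: t on [0, 1/2); log(t)/t on [1/2, 1); 3 on [1, 2); …
along the cuts 1/2, 2, 8, ℳ[f](s) splits into 4 integrals
the [0, 1/2) slice contributes ∫ sqrt(2)*sqrt(t)/2·t^(s-1) dt
for t in [1/2, 2): the term is ∫ sqrt(2)*log(sqrt(2)*sqrt(t)/2)/sqrt(t)·t^(s-1)
segment [2, 8) carries 3; integrate it
[8, 18) adds the kernel integral of 2

F(11/2) = sqrt(2)*(1320*log(2) + 437869228439)/211200
F(5/2) = sqrt(2)*(12*log(2) + 79061)/96
F(7/4) = 2**(1/4)*(-12816*sqrt(2) + 1260*log(2) + 58279 + 194400*sqrt(6))/3150
F(8/3) = -1665*2**(2/3)/338 + 1191*2**(1/3)/25688 + log(2**(3*2**(1/3)/26)) + 96 + 729*12**(1/3)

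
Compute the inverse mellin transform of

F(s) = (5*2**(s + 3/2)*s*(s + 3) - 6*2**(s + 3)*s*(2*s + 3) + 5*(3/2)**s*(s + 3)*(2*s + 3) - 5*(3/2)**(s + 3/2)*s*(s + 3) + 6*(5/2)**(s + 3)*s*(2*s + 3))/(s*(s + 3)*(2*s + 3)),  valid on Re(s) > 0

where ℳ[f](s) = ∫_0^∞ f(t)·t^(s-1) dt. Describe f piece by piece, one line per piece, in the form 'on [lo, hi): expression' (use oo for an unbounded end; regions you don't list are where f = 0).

cuts at 3/2, 2: linearity sums the 3 kernel integrals
between 0 and 3/2 the integrand is 5·t^(s-1)
segment 3/2 to 2 holds 5*t**(3/2)/2; add its integral
piece [2, 5/2): integrate 6*t**3 against the kernel

on [0, 3/2): 5
on [3/2, 2): 5*t**(3/2)/2
on [2, 5/2): 6*t**3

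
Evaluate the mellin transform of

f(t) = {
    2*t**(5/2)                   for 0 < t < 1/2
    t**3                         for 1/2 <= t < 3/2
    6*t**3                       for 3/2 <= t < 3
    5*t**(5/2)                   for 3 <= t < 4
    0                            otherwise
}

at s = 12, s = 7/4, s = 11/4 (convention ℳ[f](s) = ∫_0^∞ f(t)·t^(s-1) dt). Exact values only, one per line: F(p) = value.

F(12) = -47829690*sqrt(3)/29 + sqrt(2)/237568 + 68015950334677/356352
F(7/4) = -1620*3**(1/4)/17 - 405*2**(1/4)*3**(3/4)/152 - 2**(1/4)/152 + 2**(3/4)/68 + 1944*3**(3/4)/19 + 5120*sqrt(2)/17
F(11/4) = -1620*3**(1/4)/7 - 1215*2**(1/4)*3**(3/4)/368 - 2**(1/4)/368 + 2**(3/4)/168 + 5832*3**(3/4)/23 + 20480*sqrt(2)/21

decompose at 1/2, 3/2, 3; ℳ[f](s) sums the 4 pieces' integrals
segment 0 to 1/2 holds 2*t**(5/2); add its integral
on [1/2, 3/2) integrate f = t**3 against the kernel
on [3/2, 3): add ∫ 6*t**3·t^(s-1) dt
segment [3, 4) carries 5*t**(5/2); integrate it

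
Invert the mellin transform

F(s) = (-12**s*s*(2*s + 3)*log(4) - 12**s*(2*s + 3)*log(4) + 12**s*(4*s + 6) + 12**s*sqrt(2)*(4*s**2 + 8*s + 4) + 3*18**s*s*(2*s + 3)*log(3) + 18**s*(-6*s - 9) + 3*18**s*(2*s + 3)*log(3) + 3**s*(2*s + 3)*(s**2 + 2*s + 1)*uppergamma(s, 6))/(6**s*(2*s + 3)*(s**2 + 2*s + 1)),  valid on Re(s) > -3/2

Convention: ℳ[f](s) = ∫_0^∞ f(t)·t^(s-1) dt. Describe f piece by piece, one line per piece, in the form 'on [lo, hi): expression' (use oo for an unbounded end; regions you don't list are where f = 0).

summing 3 kernel integrals split by 2, 3 yields ℳ[f](s)
for t in [0, 2): the term is ∫ t**(3/2)·t^(s-1)
piece [2, 3): integrate t*log(t) against the kernel
between 3 and ∞ the integrand is exp(-2*t)·t^(s-1)

on [0, 2): t**(3/2)
on [2, 3): t*log(t)
on [3, oo): exp(-2*t)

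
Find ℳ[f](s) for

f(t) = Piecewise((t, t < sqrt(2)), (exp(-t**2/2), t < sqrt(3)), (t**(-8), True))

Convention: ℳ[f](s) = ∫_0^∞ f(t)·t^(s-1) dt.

remove the power substitution first: sqrt(t) on [0, 2); exp(-t/2) on [2, 3); t**(-4) on [3, ∞)
along the cuts sqrt(2), sqrt(3), ℳ[f](s) splits into 3 integrals
the [0, sqrt(2)) slice contributes ∫ t·t^(s-1) dt
on [sqrt(2), sqrt(3)): add ∫ exp(-t**2/2)·t^(s-1) dt
∫ over [sqrt(3), ∞) of t**(-8)·t^(s-1) joins the sum

(81*2**(s/2)*(s - 8)*(s + 1)*uppergamma(s/2, 1) - 81*2**(s/2)*(s - 8)*(s + 1)*uppergamma(s/2, 3/2) + 162*2**(s/2 + 1/2)*(s - 8) - 2*3**(s/2)*(s + 1))/(162*(s - 8)*(s + 1))
  -1 < Re(s) < 8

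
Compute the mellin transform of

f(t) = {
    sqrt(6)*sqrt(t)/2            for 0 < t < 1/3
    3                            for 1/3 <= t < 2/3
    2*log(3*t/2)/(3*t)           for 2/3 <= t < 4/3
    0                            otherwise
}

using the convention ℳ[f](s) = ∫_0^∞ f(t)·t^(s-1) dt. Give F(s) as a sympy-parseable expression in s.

(2**s*s*(2*s + 1) + 3*2**s*(s - 1)**2*(2*s + 1) + 4**s*s*(s - 1)*(2*s + 1)*log(2)/2 - 4**s*s*(2*s + 1)/2 + sqrt(2)*s*(s - 1)**2 - 3*(s - 1)**2*(2*s + 1))/(3**s*s*(s - 1)**2*(2*s + 1))
  Re(s) > -1/2

invert the common scale on t to get sqrt(t) on [0, 1/2); 3 on [1/2, 1); log(t)/t on [1, 2)
the shared t-power comes off first: t**(3/2) on [0, 1/2); 3*t on [1/2, 1); log(t) on [1, 2)
the 3 pieces separated at 1/3, 2/3 each add one integral
over [0, 1/3), the kernel integral of sqrt(6)*sqrt(t)/2 enters the sum
∫ 3·t^(s-1) over [1/3, 2/3)
the [2/3, 4/3) slice contributes ∫ 2*log(3*t/2)/(3*t)·t^(s-1) dt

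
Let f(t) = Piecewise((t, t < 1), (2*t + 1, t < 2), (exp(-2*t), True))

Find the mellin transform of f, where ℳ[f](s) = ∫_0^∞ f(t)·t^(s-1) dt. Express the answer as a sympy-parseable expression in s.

breakpoints 1, 2: one integral from each of the 3 segments
on [0, 1) integrate f = t against the kernel
∫ (2*t + 1)·t^(s-1) over [1, 2)
on [2, ∞): add ∫ exp(-2*t)·t^(s-1) dt

(2**s*s*(s + 1)*uppergamma(s, 4) - 2*4**s*s - 4**s + 5*8**s*s + 8**s)/(4**s*s*(s + 1))
  Re(s) > -1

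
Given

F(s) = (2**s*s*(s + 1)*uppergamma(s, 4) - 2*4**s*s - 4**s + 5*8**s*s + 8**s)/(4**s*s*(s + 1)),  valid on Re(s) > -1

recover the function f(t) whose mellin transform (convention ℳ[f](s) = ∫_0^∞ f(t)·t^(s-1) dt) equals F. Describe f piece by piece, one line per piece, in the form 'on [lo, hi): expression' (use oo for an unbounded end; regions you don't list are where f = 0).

cuts at 1, 2: linearity sums the 3 kernel integrals
piece [0, 1): integrate t against the kernel
for t in [1, 2): the term is ∫ (2*t + 1)·t^(s-1)
segment [2, ∞) carries exp(-2*t); integrate it

on [0, 1): t
on [1, 2): 2*t + 1
on [2, oo): exp(-2*t)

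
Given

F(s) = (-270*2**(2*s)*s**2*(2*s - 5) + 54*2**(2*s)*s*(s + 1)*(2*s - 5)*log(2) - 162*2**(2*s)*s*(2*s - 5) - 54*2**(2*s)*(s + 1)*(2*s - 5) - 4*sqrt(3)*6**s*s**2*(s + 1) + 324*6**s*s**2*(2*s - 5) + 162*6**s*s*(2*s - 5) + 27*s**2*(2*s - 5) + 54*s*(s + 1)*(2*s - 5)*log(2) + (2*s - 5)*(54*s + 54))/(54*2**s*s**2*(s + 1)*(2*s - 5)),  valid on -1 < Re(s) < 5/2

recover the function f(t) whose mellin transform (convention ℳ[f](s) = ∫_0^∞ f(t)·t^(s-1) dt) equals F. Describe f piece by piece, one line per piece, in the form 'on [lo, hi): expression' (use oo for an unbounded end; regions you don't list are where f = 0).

along the cuts 1/2, 2, 3, ℳ[f](s) splits into 4 integrals
on [0, 1/2): add ∫ t·t^(s-1) dt
on [1/2, 2) integrate f = log(t) against the kernel
the [2, 3) slice contributes ∫ (t + 3)·t^(s-1) dt
∫ t**(-5/2)·t^(s-1) over [3, ∞)

on [0, 1/2): t
on [1/2, 2): log(t)
on [2, 3): t + 3
on [3, oo): t**(-5/2)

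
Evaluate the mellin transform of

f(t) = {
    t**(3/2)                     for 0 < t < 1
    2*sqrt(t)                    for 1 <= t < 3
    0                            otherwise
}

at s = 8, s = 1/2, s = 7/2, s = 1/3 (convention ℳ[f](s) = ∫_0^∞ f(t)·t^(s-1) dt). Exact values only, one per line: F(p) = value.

breakpoints 1: one integral from each of the 2 segments
∫ over [0, 1) of t**(3/2)·t^(s-1) joins the sum
piece [1, 3): integrate 2*sqrt(t) against the kernel

F(8) = -42/323 + 26244*sqrt(3)/17
F(1/2) = 9/2
F(7/2) = 201/5
F(1/3) = -102/55 + 12*3**(5/6)/5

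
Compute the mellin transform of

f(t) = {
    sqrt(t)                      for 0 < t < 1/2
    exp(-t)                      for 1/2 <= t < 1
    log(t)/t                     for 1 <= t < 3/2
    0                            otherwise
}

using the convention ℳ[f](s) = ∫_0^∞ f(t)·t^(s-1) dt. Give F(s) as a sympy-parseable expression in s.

(3*2**s*(2*s + 1)*(s**2 - 2*s + 1)*uppergamma(s, 1/2) - 3*2**s*(2*s + 1)*(s**2 - 2*s + 1)*uppergamma(s, 1) + 3*2**s*(2*s + 1) + 3**s*s*(2*s + 1)*(-2*log(2) + 2*log(3)) - 2*3**s*(2*s + 1) + 3**s*(2*s + 1)*(-2*log(3) + 2*log(2)) + 3*sqrt(2)*(s**2 - 2*s + 1))/(3*2**s*(2*s + 1)*(s**2 - 2*s + 1))
  Re(s) > -1/2

slice at 1/2, 1, transform all 3 pieces, and sum them
segment [0, 1/2) carries sqrt(t); integrate it
on [1/2, 1): add ∫ exp(-t)·t^(s-1) dt
over [1, 3/2), the kernel integral of log(t)/t enters the sum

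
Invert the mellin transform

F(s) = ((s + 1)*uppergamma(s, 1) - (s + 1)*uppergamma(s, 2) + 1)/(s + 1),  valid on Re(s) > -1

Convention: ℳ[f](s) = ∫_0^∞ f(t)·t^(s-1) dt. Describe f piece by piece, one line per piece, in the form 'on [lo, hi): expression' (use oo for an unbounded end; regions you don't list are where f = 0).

on [0, 1): t
on [1, 2): exp(-t)

the 2 pieces separated at 1 each add one integral
piece [0, 1): integrate t against the kernel
for t in [1, 2): the term is ∫ exp(-t)·t^(s-1)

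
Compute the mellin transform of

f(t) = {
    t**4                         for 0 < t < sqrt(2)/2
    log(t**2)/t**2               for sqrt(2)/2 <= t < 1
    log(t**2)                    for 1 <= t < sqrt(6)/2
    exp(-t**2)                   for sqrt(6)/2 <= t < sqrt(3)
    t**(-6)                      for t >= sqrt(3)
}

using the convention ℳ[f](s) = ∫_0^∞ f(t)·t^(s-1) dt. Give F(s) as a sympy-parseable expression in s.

(27*2**(s/2)*s**2*(s/2 - 3)*(s/2 + 2)*(s**2/4 - s + 1)*uppergamma(s/2, 3/2) - 27*2**(s/2)*s**2*(s/2 - 3)*(s/2 + 2)*(s**2/4 - s + 1)*uppergamma(s/2, 3) - 27*2**(s/2)*s**2*(s/2 - 3)*(s/2 + 2) + 108*2**(s/2)*(s/2 - 3)*(s/2 + 2)*(s**2/4 - s + 1) - 54*3**(s/2)*s*(s/2 - 3)*(s/2 + 2)*(s**2/4 - s + 1)*log(2) + 54*3**(s/2)*s*(s/2 - 3)*(s/2 + 2)*(s**2/4 - s + 1)*log(3) - 108*3**(s/2)*(s/2 - 3)*(s/2 + 2)*(s**2/4 - s + 1) - 6**(s/2)*s**2*(s/2 + 2)*(s**2/4 - s + 1) + 27*s**3*(s/2 - 3)*(s/2 + 2)*log(2) - 54*s**2*(s/2 - 3)*(s/2 + 2)*log(2) + 54*s**2*(s/2 - 3)*(s/2 + 2) + 27*s**2*(s/2 - 3)*(s**2/4 - s + 1)/4)/(54*2**(s/2)*s**2*(s/2 - 3)*(s/2 + 2)*(s**2/4 - s + 1))
  -4 < Re(s) < 6

reversing the power substitution: t**2 on [0, 1/2); log(t)/t on [1/2, 1); log(t) on [1, 3/2); …
along the cuts sqrt(2)/2, 1, sqrt(6)/2, sqrt(3), ℳ[f](s) splits into 5 integrals
for t in [0, sqrt(2)/2): the term is ∫ t**4·t^(s-1)
on [sqrt(2)/2, 1) integrate f = log(t**2)/t**2 against the kernel
piece [1, sqrt(6)/2): integrate log(t**2) against the kernel
[sqrt(6)/2, sqrt(3)) adds the kernel integral of exp(-t**2)
∫ over [sqrt(3), ∞) of t**(-6)·t^(s-1) joins the sum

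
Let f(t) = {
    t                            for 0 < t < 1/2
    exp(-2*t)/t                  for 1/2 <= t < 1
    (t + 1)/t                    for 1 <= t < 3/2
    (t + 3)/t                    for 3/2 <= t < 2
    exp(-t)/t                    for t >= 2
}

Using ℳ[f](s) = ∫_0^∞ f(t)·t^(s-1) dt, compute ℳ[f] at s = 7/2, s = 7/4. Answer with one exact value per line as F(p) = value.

invert the shared t-power to get t**2 on [0, 1/2); exp(-2*t) on [1/2, 1); t + 1 on [1, 3/2); …
integrate the 5 segments split at 1/2, 1, 3/2, 2, then add the results
between 0 and 1/2 the integrand is t·t^(s-1)
∫ over [1/2, 1) of exp(-2*t)/t·t^(s-1) joins the sum
on [1, 3/2): add ∫ (t + 1)/t·t^(s-1) dt
between 3/2 and 2 the integrand is (t + 3)/t·t^(s-1)
on [2, ∞): add ∫ exp(-t)/t·t^(s-1) dt

F(7/2) = sqrt(2)*(3150*E + 630*sqrt(2)*(-7 + 6*sqrt(pi)*exp(2)*erfc(sqrt(2)) + 28*sqrt(2)) + (-9072*sqrt(3) - 3456*sqrt(2) - 945*sqrt(pi)*erfc(sqrt(2)) + 945*sqrt(pi)*erfc(1) + 71494)*exp(2))*exp(-2)/10080
F(7/4) = 2**(1/4)*(-616*3**(3/4) - 440*2**(3/4) - 231*uppergamma(3/4, 2) + 21 + 231*2**(3/4)*uppergamma(3/4, 2) + 231*uppergamma(3/4, 1) + 2376*sqrt(2))/462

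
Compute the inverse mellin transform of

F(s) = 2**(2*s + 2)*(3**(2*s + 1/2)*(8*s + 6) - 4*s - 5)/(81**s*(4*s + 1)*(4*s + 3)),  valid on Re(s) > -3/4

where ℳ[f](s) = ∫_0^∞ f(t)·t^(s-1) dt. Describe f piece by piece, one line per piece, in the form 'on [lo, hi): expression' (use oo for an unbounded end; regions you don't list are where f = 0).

strip the power substitution: 27*sqrt(2)*t**(3/2)/4 on [0, 2/9); 3*sqrt(2)*sqrt(t) on [2/9, 2/3)
the common scale on t comes off first: 3*sqrt(3)*t**(3/2) on [0, 1/3); 2*sqrt(3)*sqrt(t) on [1/3, 1)
the common scale on t comes off first: t**(3/2) on [0, 1); 2*sqrt(t) on [1, 3)
summing 2 kernel integrals split by 4/81 yields ℳ[f](s)
on [0, 4/81): add ∫ 27*sqrt(2)*t**(3/4)/4·t^(s-1) dt
segment 4/81 to 4/9 holds 3*sqrt(2)*t**(1/4); add its integral

on [0, 4/81): 27*sqrt(2)*t**(3/4)/4
on [4/81, 4/9): 3*sqrt(2)*t**(1/4)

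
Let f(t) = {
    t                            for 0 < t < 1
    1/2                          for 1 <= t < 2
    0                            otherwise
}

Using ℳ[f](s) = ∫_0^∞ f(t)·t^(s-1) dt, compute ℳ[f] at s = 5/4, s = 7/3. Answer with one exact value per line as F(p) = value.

breakpoints 1: one integral from each of the 2 segments
segment [0, 1) carries t; integrate it
between 1 and 2 the integrand is 1/2·t^(s-1)

F(5/4) = 2/45 + 4*2**(1/4)/5
F(7/3) = 3/35 + 6*2**(1/3)/7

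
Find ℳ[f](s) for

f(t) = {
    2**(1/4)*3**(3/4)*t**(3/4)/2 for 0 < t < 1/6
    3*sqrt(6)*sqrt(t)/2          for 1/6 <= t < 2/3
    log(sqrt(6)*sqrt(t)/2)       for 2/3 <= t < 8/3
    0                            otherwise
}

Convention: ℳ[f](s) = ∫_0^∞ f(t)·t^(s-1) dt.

(16**s*s*(2*s + 1)*(4*s + 3)*log(4)/2 - 16**s*(2*s + 1)*(4*s + 3)/2 + 6*2**(2*s)*s**2*(4*s + 3) + 4**s*(2*s + 1)*(4*s + 3)/2 + sqrt(2)*s**2*(2*s + 1) - 3*s**2*(4*s + 3))/(6**s*s**2*(2*s + 1)*(4*s + 3))
  Re(s) > -3/4

peel off the common scale on t: t**(3/4) on [0, 1/4); 3*sqrt(t) on [1/4, 1); log(sqrt(t)) on [1, 4)
undo the power substitution: t**(3/2) on [0, 1/2); 3*t on [1/2, 1); log(t) on [1, 2)
treat the 3 regions marked off by 1/6, 2/3 separately and sum
for t in [0, 1/6): the term is ∫ 2**(1/4)*3**(3/4)*t**(3/4)/2·t^(s-1)
over [1/6, 2/3), the kernel integral of 3*sqrt(6)*sqrt(t)/2 enters the sum
∫ over [2/3, 8/3) of log(sqrt(6)*sqrt(t)/2)·t^(s-1) joins the sum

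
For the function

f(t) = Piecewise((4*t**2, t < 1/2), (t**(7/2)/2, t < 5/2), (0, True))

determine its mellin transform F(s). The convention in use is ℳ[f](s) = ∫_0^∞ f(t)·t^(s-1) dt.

linearity at 1/2 turns ℳ[f](s) into 2 summed integrals
the [0, 1/2) slice contributes ∫ 4*t**2·t^(s-1) dt
segment [1/2, 5/2) carries t**(7/2)/2; integrate it

(-2**(1/2 - s)*(s + 2) + 250*(5/2)**(s + 1/2)*(s + 2) + 16*(2*s + 7)/2**s)/(16*(s + 2)*(2*s + 7))
  Re(s) > -2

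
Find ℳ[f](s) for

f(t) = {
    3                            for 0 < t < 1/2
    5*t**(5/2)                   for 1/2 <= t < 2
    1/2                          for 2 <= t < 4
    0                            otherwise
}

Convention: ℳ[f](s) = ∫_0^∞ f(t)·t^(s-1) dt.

breakpoints 1/2, 2: one integral from each of the 3 segments
segment 0 to 1/2 holds 3; add its integral
piece [1/2, 2): integrate 5*t**(5/2) against the kernel
segment 2 to 4 holds 1/2; add its integral

(160*2**(2*s + 1/2)*s - 2*4**s*(2*s + 5) + 2*8**s*(2*s + 5) - 5*sqrt(2)*s + 24*s + 60)/(4*2**s*s*(2*s + 5))
  Re(s) > 0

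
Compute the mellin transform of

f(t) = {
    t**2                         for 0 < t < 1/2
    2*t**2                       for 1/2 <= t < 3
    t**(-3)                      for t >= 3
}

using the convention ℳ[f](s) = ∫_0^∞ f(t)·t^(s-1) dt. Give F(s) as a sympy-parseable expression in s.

(1940*6**s*s - 5840*6**s - 27*s + 81)/(108*2**s*(s**2 - s - 6))
  -2 < Re(s) < 3

the shared t-power comes off first: t on [0, 1/2); 2*t on [1/2, 3); t**(-4) on [3, ∞)
slice at 1/2, 3, transform all 3 pieces, and sum them
on [0, 1/2): add ∫ t**2·t^(s-1) dt
∫ over [1/2, 3) of 2*t**2·t^(s-1) joins the sum
∫ over [3, ∞) of t**(-3)·t^(s-1) joins the sum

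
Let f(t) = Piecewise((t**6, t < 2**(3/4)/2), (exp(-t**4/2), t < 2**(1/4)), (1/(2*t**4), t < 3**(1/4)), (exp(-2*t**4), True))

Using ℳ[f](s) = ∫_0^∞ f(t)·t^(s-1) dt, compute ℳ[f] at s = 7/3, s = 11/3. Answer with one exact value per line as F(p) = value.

back out the power substitution: t**3 on [0, sqrt(2)/2); exp(-t**2/2) on [sqrt(2)/2, sqrt(2)); 1/(2*t**2) on [sqrt(2), sqrt(3)); …
the power substitution comes off first: t**(3/2) on [0, 1/2); exp(-t/2) on [1/2, 2); 1/(2*t) on [2, 3); …
slice at 2**(3/4)/2, 2**(1/4), 3**(1/4), transform all 4 pieces, and sum them
piece [0, 2**(3/4)/2): integrate t**6 against the kernel
between 2**(3/4)/2 and 2**(1/4) the integrand is exp(-t**4/2)·t^(s-1)
on [2**(1/4), 3**(1/4)) integrate f = 1/(2*t**4) against the kernel
for t in [3**(1/4), ∞): the term is ∫ exp(-2*t**4)·t^(s-1)

F(7/3) = -3**(7/12)/10 - 2**(7/12)*uppergamma(7/12, 1)/4 + 2**(5/12)*uppergamma(7/12, 6)/8 + 3*2**(11/12)/200 + 3*2**(7/12)/20 + 2**(7/12)*uppergamma(7/12, 1/4)/4
F(11/3) = -3**(11/12)/2 - 2**(11/12)*uppergamma(11/12, 1)/4 + 2**(1/12)*uppergamma(11/12, 6)/8 + 3*2**(7/12)/232 + 2**(11/12)*uppergamma(11/12, 1/4)/4 + 3*2**(11/12)/4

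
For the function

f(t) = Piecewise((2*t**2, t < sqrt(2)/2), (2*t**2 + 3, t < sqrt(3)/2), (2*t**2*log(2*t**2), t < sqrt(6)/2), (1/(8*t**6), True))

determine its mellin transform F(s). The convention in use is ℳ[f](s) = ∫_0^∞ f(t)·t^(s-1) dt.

(-81*2**(s/2)*s*(s/2 - 3)*(s**2/4 + s + 1) - 162*2**(s/2)*(s/2 - 3)*(s**2/4 + s + 1) - 81*3**(s/2)*s**2*(s/2 - 3)*(s/2 + 1)*log(3)/4 + 81*3**(s/2)*s**2*(s/2 - 3)*(s/2 + 1)*log(2)/4 - 81*3**(s/2)*s*(s/2 - 3)*(s/2 + 1)*log(3)/2 + 81*3**(s/2)*s*(s/2 - 3)*(s/2 + 1)*log(2)/2 + 81*3**(s/2)*s*(s/2 - 3)*(s/2 + 1)/2 + 243*3**(s/2)*s*(s/2 - 3)*(s**2/4 + s + 1)/2 + 162*3**(s/2)*(s/2 - 3)*(s**2/4 + s + 1) + 81*6**(s/2)*s**2*(s/2 - 3)*(s/2 + 1)*log(3)/2 - 81*6**(s/2)*s*(s/2 - 3)*(s/2 + 1) + 81*6**(s/2)*s*(s/2 - 3)*(s/2 + 1)*log(3) - 6**(s/2)*s*(s/2 + 1)*(s**2/4 + s + 1))/(54*2**s*s*(s/2 - 3)*(s/2 + 1)*(s**2/4 + s + 1))
  -2 < Re(s) < 6

strip the power substitution: 2*t on [0, 1/2); 2*t + 3 on [1/2, 3/4); 2*t*log(2*t) on [3/4, 3/2); …
strip the common scale on t: t on [0, 1); t + 3 on [1, 3/2); t*log(t) on [3/2, 3); …
along the cuts sqrt(2)/2, sqrt(3)/2, sqrt(6)/2, ℳ[f](s) splits into 4 integrals
piece [0, sqrt(2)/2): integrate 2*t**2 against the kernel
segment sqrt(2)/2 to sqrt(3)/2 holds (2*t**2 + 3); add its integral
∫ 2*t**2*log(2*t**2)·t^(s-1) over [sqrt(3)/2, sqrt(6)/2)
segment [sqrt(6)/2, ∞) carries 1/(8*t**6); integrate it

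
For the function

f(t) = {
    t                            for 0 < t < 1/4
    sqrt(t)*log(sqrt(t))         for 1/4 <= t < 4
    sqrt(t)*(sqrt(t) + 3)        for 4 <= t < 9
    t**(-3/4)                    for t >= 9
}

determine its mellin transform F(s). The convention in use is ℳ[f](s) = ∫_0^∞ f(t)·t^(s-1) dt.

(360*2**(4*s)*(3 - 4*s)*(2*s + 1)**2 + 144*2**(4*s)*(s + 1)*(2*s + 1)*(4*s - 3)*log(2) - 144*2**(4*s)*(s + 1)*(4*s - 3) - 216*2**(4*s)*(2*s + 1)*(4*s - 3) - 16*sqrt(3)*6**(2*s)*(s + 1)*(2*s + 1)**2 + 648*6**(2*s)*(2*s + 1)**2*(4*s - 3) + 324*6**(2*s)*(2*s + 1)*(4*s - 3) + 36*(s + 1)*(2*s + 1)*(4*s - 3)*log(2) + 36*(s + 1)*(4*s - 3) + 9*(2*s + 1)**2*(4*s - 3))/(36*2**(2*s)*(s + 1)*(2*s + 1)**2*(4*s - 3))
  -1 < Re(s) < 3/4

back out the shared t-power: sqrt(t) on [0, 1/4); log(sqrt(t)) on [1/4, 4); sqrt(t) + 3 on [4, 9); …
back out the power substitution: t on [0, 1/2); log(t) on [1/2, 2); t + 3 on [2, 3); …
the 4 pieces separated at 1/4, 4, 9 each add one integral
∫ over [0, 1/4) of t·t^(s-1) joins the sum
[1/4, 4) adds the kernel integral of sqrt(t)*log(sqrt(t))
∫ over [4, 9) of sqrt(t)*(sqrt(t) + 3)·t^(s-1) joins the sum
the [9, ∞) slice contributes ∫ t**(-3/4)·t^(s-1) dt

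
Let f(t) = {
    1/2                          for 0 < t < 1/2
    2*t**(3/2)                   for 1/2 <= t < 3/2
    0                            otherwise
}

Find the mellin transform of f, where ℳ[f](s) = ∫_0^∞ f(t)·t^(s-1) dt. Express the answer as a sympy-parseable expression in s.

(6*3**s*sqrt(6)*s - 2*sqrt(2)*s + 2*s + 3)/(2*2**s*s*(2*s + 3))
  Re(s) > 0

linearity at 1/2 turns ℳ[f](s) into 2 summed integrals
between 0 and 1/2 the integrand is 1/2·t^(s-1)
∫ 2*t**(3/2)·t^(s-1) over [1/2, 3/2)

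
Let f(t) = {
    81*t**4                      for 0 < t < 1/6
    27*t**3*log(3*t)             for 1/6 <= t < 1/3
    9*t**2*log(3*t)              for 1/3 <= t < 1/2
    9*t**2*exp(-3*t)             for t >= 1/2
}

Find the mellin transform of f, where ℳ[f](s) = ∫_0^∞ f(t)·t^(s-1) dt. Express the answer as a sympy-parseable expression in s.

peel off the common scale on t: t**4 on [0, 1/2); t**3*log(t) on [1/2, 1); t**2*log(t) on [1, 3/2); …
strip the shared t-power: t**3 on [0, 1/2); t**2*log(t) on [1/2, 1); t*log(t) on [1, 3/2); …
peel off the shared t-power: t**2 on [0, 1/2); t*log(t) on [1/2, 1); log(t) on [1, 3/2); …
f breaks at 1/6, 1/3, 1/2 into 4 integrals to sum
∫ over [0, 1/6) of 81*t**4·t^(s-1) joins the sum
piece [1/6, 1/3): integrate 27*t**3*log(3*t) against the kernel
between 1/3 and 1/2 the integrand is 9*t**2*log(3*t)·t^(s-1)
the [1/2, ∞) slice contributes ∫ 9*t**2*exp(-3*t)·t^(s-1) dt

(16*2**s*(s + 2)**2*(s + 4)*(2*s + (s + 2)**2 + 5)*uppergamma(s + 2, 3/2) - 16*2**s*(s + 2)**2*(s + 4) + 16*2**s*(s + 4)*(2*s + (s + 2)**2 + 5) + 3**s*(s + 2)*(s + 4)*(-36*log(2) + 36*log(3))*(2*s + (s + 2)**2 + 5) - 36*3**s*(s + 4)*(2*s + (s + 2)**2 + 5) + (s + 2)**3*(s + 4)*log(4) + (s + 2)**2*(s + 4)*log(4) + 2*(s + 2)**2*(s + 4) + (s + 2)**2*(2*s + (s + 2)**2 + 5))/(16*6**s*(s + 2)**2*(s + 4)*(2*s + (s + 2)**2 + 5))
  Re(s) > -4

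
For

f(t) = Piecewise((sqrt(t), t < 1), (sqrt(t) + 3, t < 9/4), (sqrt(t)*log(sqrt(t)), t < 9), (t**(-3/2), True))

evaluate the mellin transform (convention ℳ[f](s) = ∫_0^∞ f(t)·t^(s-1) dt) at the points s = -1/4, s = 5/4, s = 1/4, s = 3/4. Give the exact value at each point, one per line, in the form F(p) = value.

peel off the power substitution: t on [0, 1); t + 3 on [1, 3/2); t*log(t) on [3/2, 3); …
breakpoints 1, 9/4, 9: one integral from each of the 4 segments
∫ sqrt(t)·t^(s-1) over [0, 1)
over [1, 9/4), the kernel integral of (sqrt(t) + 3) enters the sum
segment [9/4, 9) carries sqrt(t)*log(sqrt(t)); integrate it
segment 9 to ∞ holds t**(-3/2); add its integral

F(-1/4) = -4532*sqrt(3)/567 + 2*sqrt(6) + log(2**(2*sqrt(6))*3**(-2*sqrt(6) + 4*sqrt(3))) + 12
F(5/4) = -452*sqrt(3)/147 - 27*sqrt(6)*log(3)/28 - 12/5 + 27*sqrt(6)*log(2)/28 + 3861*sqrt(6)/980 + 108*sqrt(3)*log(3)/7
F(1/4) = -12 - 356*sqrt(3)/135 + log(2**(sqrt(6))*3**(-sqrt(6) + 4*sqrt(3))) + 23*sqrt(6)/3
F(3/4) = -1844*sqrt(3)/675 - 4 + 213*sqrt(6)/50 + log(2**(9*sqrt(6)/10)*3**(-9*sqrt(6)/10 + 36*sqrt(3)/5))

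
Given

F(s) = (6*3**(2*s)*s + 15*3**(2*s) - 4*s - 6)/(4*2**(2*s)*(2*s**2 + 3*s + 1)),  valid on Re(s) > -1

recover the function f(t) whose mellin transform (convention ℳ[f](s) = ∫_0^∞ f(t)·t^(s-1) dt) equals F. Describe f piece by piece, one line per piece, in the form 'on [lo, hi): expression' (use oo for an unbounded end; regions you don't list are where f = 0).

reversing the shared t-power: sqrt(t) on [0, 1/4); 2 - sqrt(t) on [1/4, 9/4)
back out the power substitution: t on [0, 1/2); 2 - t on [1/2, 3/2)
split f at 1/4: ℳ[f](s) collects 2 kernel integrals
piece [0, 1/4): integrate t against the kernel
the [1/4, 9/4) slice contributes ∫ sqrt(t)*(2 - sqrt(t))·t^(s-1) dt

on [0, 1/4): t
on [1/4, 9/4): sqrt(t)*(2 - sqrt(t))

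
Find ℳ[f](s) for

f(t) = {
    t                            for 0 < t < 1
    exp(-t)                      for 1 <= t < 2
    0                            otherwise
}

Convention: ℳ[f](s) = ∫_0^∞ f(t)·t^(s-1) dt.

((s + 1)*uppergamma(s, 1) - (s + 1)*uppergamma(s, 2) + 1)/(s + 1)
  Re(s) > -1

the 2 pieces separated at 1 each add one integral
segment [0, 1) carries t; integrate it
for t in [1, 2): the term is ∫ exp(-t)·t^(s-1)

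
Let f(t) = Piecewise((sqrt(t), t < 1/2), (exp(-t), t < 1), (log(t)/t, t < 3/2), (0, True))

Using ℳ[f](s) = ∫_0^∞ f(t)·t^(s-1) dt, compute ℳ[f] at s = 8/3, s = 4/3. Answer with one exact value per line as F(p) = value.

linearity at 1/2, 1 turns ℳ[f](s) into 3 summed integrals
[0, 1/2) adds the kernel integral of sqrt(t)
segment 1/2 to 1 holds exp(-t); add its integral
∫ over [1, 3/2) of log(t)/t·t^(s-1) joins the sum

F(8/3) = -uppergamma(8/3, 1) - 27*2**(1/3)*3**(2/3)/100 + 3*2**(5/6)/152 + 9/25 + log(3**(9*2**(1/3)*3**(2/3)/20)/2**(9*2**(1/3)*3**(2/3)/20)) + uppergamma(8/3, 1/2)
F(4/3) = -9*2**(2/3)*3**(1/3)/2 - uppergamma(4/3, 1) + 3*2**(1/6)/22 + uppergamma(4/3, 1/2) + log(3**(3*2**(2/3)*3**(1/3)/2)/2**(3*2**(2/3)*3**(1/3)/2)) + 9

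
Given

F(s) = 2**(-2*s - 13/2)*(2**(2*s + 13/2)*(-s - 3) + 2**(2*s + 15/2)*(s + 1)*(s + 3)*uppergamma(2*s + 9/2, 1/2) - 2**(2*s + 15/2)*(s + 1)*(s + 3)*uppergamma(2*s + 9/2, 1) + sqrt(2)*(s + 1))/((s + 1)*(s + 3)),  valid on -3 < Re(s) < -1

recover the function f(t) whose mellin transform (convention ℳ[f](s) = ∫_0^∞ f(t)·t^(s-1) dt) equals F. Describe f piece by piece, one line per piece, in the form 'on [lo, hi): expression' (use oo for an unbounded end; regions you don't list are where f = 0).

on [0, 1/4): t**3
on [1/4, 1): t**(9/4)*exp(-sqrt(t))
on [1, oo): t

the shared t-power comes off first: t on [0, 1/4); t**(1/4)*exp(-sqrt(t)) on [1/4, 1); 1/t on [1, ∞)
undo the power substitution: t**2 on [0, 1/2); sqrt(t)*exp(-t) on [1/2, 1); t**(-2) on [1, ∞)
strip the shared t-power: t**(3/2) on [0, 1/2); exp(-t) on [1/2, 1); t**(-5/2) on [1, ∞)
the 3 pieces separated at 1/4, 1 each add one integral
for t in [0, 1/4): the term is ∫ t**3·t^(s-1)
on [1/4, 1): add ∫ t**(9/4)*exp(-sqrt(t))·t^(s-1) dt
[1, ∞) adds the kernel integral of t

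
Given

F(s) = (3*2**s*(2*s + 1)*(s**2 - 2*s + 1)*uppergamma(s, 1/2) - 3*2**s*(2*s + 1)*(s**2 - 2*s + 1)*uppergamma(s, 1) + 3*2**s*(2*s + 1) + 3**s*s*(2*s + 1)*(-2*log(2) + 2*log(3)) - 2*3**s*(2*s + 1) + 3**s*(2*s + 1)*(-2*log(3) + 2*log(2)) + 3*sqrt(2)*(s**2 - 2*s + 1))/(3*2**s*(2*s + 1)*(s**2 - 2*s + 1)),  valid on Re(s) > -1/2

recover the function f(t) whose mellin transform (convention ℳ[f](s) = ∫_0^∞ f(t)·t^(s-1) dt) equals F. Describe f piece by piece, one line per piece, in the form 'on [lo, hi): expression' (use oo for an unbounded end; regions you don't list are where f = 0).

treat the 3 regions marked off by 1/2, 1 separately and sum
segment [0, 1/2) carries sqrt(t); integrate it
∫ over [1/2, 1) of exp(-t)·t^(s-1) joins the sum
on [1, 3/2) integrate f = log(t)/t against the kernel

on [0, 1/2): sqrt(t)
on [1/2, 1): exp(-t)
on [1, 3/2): log(t)/t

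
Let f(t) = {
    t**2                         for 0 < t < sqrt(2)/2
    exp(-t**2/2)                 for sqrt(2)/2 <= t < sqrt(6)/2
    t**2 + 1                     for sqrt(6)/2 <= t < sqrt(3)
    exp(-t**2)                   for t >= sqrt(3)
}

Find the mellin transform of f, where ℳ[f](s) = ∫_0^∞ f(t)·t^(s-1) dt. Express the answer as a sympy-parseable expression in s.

undo the power substitution: t on [0, 1/2); exp(-t/2) on [1/2, 3/2); t + 1 on [3/2, 3); …
split f at sqrt(2)/2, sqrt(6)/2, sqrt(3): ℳ[f](s) collects 4 kernel integrals
on [0, sqrt(2)/2) integrate f = t**2 against the kernel
on [sqrt(2)/2, sqrt(6)/2) integrate f = exp(-t**2/2) against the kernel
the [sqrt(6)/2, sqrt(3)) slice contributes ∫ (t**2 + 1)·t^(s-1) dt
segment sqrt(3) to ∞ holds exp(-t**2); add its integral

(sqrt(2)/2)**s*(2**(s/2)*s*(s + 2)*uppergamma(s/2, 3) + 2**s*s*(s + 2)*uppergamma(s/2, 1/4) - 2**s*s*(s + 2)*uppergamma(s/2, 3/4) - 5*3**(s/2)*s - 4*3**(s/2) + 8*6**(s/2)*s + 4*6**(s/2) + s)/(2*s*(s + 2))
  Re(s) > -2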